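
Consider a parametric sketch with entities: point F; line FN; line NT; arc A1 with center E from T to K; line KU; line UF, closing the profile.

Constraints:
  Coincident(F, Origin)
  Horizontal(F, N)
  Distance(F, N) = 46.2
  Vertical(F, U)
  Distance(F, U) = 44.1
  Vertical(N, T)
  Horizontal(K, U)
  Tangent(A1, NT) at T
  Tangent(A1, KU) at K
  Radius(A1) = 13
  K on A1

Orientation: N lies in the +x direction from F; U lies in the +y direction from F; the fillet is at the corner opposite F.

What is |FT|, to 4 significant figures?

55.69

F is at the origin; F and N share the same y with |FN| = 46.2 and N on the +x side, so N = (46.20, 0.000). F and U share the same x with |FU| = 44.1 and U on the +y side, so U = (0.000, 44.10). The virtual corner opposite F is at (46.20, 44.10). Tangency of A1 to NT means the radius ET is perpendicular to NT and tangency of A1 to KU means the radius EK is perpendicular to KU, with radius 13.0, so the center E sits 13.0 in from both sides at E = (33.20, 31.10). That places the tangent points at T = (46.20, 31.10) on NT and K = (33.20, 44.10) on KU. Then |FT| = |T − F| = 55.69.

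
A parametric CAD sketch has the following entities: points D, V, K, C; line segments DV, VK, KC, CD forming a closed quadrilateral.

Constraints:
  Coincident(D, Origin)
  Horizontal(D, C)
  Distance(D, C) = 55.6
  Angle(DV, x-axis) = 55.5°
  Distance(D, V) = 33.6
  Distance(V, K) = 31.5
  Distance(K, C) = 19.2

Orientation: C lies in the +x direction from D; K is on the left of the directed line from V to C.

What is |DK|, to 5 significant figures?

52.228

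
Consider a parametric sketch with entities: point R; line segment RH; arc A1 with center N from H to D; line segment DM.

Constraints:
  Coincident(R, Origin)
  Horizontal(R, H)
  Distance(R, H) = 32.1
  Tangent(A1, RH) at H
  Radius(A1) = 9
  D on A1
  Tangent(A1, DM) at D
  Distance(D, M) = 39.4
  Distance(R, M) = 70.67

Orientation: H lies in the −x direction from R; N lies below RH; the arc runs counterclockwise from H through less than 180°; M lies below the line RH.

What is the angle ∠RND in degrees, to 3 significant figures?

136°

R is at the origin; R and H share the same y with |RH| = 32.1 and H on the −x side, so H = (-32.1, 0.00). The tangent condition forces NH to be normal to RH, so N = H + (0, -9) = (-32.1, -9.00). Since ND ⟂ DM (tangency), |NM| = √(9.0² + 39.4²) = 40.4 regardless of where D sits on A1. So M lies on both circle(R, 70.67) and circle(N, 40.4); the below-RH intersection is M = (-58.6, -39.5). D is the foot of the tangent from M: D = (-40.0, -4.77).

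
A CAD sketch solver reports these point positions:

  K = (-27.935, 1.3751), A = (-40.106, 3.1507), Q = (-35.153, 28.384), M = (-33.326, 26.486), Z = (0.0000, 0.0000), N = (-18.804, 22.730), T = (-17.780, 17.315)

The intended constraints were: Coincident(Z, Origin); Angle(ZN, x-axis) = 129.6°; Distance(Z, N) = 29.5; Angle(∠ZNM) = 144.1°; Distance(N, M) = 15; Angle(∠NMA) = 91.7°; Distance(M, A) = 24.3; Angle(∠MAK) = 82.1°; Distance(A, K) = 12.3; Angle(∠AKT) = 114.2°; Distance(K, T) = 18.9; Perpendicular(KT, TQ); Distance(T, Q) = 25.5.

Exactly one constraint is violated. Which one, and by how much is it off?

Distance(T, Q) = 25.5 — off by 4.90.

Z = (0.00, 0.00) ✓; ZN at 129.6° ✓; |ZN| = 29.50 ✓; ∠ZNM = 144.1° ✓; |NM| = 15.00 ✓; ∠NMA = 91.70° ✓; |MA| = 24.30 ✓; ∠MAK = 82.10° ✓; |AK| = 12.30 ✓; ∠AKT = 114.2° ✓; |KT| = 18.90 ✓; ∠(KT, TQ) = 90.00° ✓; |TQ| = 20.60 ✗.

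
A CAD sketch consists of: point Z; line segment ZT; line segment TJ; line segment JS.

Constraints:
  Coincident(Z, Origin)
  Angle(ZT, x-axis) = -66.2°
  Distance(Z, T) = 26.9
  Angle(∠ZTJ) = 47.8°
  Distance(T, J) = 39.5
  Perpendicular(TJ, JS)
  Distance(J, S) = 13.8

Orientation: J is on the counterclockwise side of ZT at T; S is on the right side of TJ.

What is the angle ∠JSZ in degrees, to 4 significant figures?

32.43°

Z is at the origin; ZT runs at -66.2° with length 26.9, so T = 26.9·(cos -66.2°, sin -66.2°) = (10.86, -24.61). ∠ZTJ = 47.8°, so TJ runs at -66.2° + (180° − 47.8°) = 66.00° from the x-axis; with |TJ| = 39.5, J = T + 39.5·(cos 66.00°, sin 66.00°) = (26.92, 11.47). TJ ⟂ JS; with |JS| = 13.8 on the right of TJ, S = J + 13.8·(0.9135, -0.4067) = (39.53, 5.860). Then cos ∠JSZ = SJ·SZ / (|SJ||SZ|), giving 32.43°.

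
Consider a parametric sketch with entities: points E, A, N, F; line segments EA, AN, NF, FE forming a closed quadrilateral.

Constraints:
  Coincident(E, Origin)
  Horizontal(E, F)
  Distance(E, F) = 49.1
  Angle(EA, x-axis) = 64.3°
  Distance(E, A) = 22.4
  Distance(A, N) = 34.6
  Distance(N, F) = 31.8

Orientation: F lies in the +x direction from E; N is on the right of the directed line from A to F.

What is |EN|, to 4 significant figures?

23.78

E is at the origin; E and F share the same y with |EF| = 49.1 and F in +x, so F = (49.1, 0). EA runs at 64.3° with |EA| = 22.4, so A = (9.714, 20.18). N is determined by |AN| = 34.6 and |NF| = 31.8 together: it lies at the intersection of circle(A, 34.6) and circle(F, 31.8). With |AF| = 44.26, the foot of the radical line on AF is 24.23 from A and the perpendicular offset is √(34.6² − 24.23²) = 24.70. Taking the right-of-AF solution: N = (20.01, -12.85).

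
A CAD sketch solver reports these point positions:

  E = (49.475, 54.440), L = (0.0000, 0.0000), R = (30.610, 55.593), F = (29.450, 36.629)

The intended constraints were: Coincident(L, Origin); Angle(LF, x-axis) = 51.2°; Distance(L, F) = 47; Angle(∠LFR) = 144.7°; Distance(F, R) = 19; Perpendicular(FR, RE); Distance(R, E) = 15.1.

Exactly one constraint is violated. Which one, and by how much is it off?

Distance(R, E) = 15.1 — off by 3.80.

L = (0.00, 0.00) ✓; LF at 51.20° ✓; |LF| = 47.00 ✓; ∠LFR = 144.7° ✓; |FR| = 19.00 ✓; ∠(FR, RE) = 90.00° ✓; |RE| = 18.90 ✗.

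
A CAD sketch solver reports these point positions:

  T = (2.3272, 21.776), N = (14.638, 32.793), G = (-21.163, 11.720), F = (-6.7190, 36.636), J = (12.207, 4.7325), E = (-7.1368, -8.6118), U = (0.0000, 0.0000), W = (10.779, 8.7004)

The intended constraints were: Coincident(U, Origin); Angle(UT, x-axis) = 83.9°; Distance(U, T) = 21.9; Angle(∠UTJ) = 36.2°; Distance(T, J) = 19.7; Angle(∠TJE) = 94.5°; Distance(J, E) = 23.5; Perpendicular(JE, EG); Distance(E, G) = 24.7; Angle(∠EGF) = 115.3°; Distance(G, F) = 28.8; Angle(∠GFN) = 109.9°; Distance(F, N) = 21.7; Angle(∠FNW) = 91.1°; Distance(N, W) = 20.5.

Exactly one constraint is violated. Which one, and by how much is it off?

Distance(N, W) = 20.5 — off by 3.90.

U = (0.00, 0.00) ✓; UT at 83.90° ✓; |UT| = 21.90 ✓; ∠UTJ = 36.20° ✓; |TJ| = 19.70 ✓; ∠TJE = 94.50° ✓; |JE| = 23.50 ✓; ∠(JE, EG) = 90.00° ✓; |EG| = 24.70 ✓; ∠EGF = 115.3° ✓; |GF| = 28.80 ✓; ∠GFN = 109.9° ✓; |FN| = 21.70 ✓; ∠FNW = 91.10° ✓; |NW| = 24.40 ✗.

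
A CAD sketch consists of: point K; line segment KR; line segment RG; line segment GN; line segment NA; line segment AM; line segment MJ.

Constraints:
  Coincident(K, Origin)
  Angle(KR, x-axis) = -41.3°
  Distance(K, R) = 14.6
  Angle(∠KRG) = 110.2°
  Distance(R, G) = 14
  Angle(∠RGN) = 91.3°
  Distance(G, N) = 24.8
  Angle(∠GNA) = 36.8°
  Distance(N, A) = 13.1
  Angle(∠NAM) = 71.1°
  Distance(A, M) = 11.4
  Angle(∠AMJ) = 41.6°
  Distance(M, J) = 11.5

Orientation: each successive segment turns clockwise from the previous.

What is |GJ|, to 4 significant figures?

20.91

K is at the origin; KR runs at -41.3° with length 14.6, so R = (10.97, -9.636). ∠KRG = 110.2° gives RG at -111.1° from the x-axis; with |RG| = 14.0, G = (5.929, -22.70). ∠RGN = 91.3° gives GN at 160.2° from the x-axis; with |GN| = 24.8, N = (-17.41, -14.30). ∠GNA = 36.8° gives NA at 17.00° from the x-axis; with |NA| = 13.1, A = (-4.878, -10.47). ∠NAM = 71.1° gives AM at -91.90° from the x-axis; with |AM| = 11.4, M = (-5.256, -21.86). ∠AMJ = 41.6° gives MJ at 129.7° from the x-axis; with |MJ| = 11.5, J = (-12.60, -13.01). Then |GJ| = |J − G| = 20.91.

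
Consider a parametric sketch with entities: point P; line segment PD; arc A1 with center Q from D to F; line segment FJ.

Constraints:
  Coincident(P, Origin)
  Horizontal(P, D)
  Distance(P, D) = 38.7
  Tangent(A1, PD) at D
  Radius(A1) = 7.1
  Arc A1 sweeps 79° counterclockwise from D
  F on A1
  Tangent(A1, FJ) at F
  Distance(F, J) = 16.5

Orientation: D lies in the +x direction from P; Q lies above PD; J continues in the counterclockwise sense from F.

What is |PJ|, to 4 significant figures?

53.52

P is at the origin; PD is horizontal with |PD| = 38.7 and D on the +x side, so D = (38.70, 0.000). Tangency of A1 to PD means the radius QD is perpendicular to PD, so Q = D + (0, 7.1) = (38.70, 7.100). On A1, D sits at bearing -90° from Q; a 79° counterclockwise sweep puts F at bearing -11°, so F = Q + 7.1·(cos -11°, sin -11°) = (45.67, 5.745). A1 meets FJ tangentially, so QF is at right angles to FJ, so FJ runs along (−sin -11°, cos -11°); with |FJ| = 16.5, J = (48.82, 21.94). Then |PJ| = |J − P| = 53.52.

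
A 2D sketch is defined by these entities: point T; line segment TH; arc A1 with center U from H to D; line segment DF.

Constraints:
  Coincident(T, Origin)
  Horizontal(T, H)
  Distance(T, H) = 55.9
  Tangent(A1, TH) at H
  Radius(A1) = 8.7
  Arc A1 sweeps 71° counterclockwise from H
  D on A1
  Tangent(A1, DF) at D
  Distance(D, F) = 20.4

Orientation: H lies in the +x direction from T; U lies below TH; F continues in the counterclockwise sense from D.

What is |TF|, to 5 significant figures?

48.130

T is at the origin; TH is horizontal with |TH| = 55.9 and H on the +x side, so H = (55.900, 0.0000). Since A1 is tangent to TH there, UH ⟂ TH, so U = H + (0, -8.7) = (55.900, -8.7000). On A1, H sits at bearing 90° from U; a 71° counterclockwise sweep puts D at bearing 161°, so D = U + 8.7·(cos 161°, sin 161°) = (47.674, -5.8676). Tangency of A1 to DF means the radius UD is perpendicular to DF, so DF runs along (−sin 161°, cos 161°); with |DF| = 20.4, F = (41.032, -25.156). Then |TF| = |F − T| = 48.130.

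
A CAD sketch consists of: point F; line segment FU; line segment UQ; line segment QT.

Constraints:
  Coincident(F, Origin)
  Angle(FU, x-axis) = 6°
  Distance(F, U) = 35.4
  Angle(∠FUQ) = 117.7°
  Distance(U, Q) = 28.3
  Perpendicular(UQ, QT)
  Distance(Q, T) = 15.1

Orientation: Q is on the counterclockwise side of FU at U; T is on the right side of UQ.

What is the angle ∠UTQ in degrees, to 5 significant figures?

61.917°

F is at the origin; FU runs at 6.0° with length 35.4, so U = 35.4·(cos 6.0°, sin 6.0°) = (35.206, 3.7003). ∠FUQ = 117.7°, so UQ runs at 6.0° + (180° − 117.7°) = 68.300° from the x-axis; with |UQ| = 28.3, Q = U + 28.3·(cos 68.300°, sin 68.300°) = (45.670, 29.995). UQ ⟂ QT; with |QT| = 15.1 on the right of UQ, T = Q + 15.1·(0.92913, -0.36975) = (59.700, 24.412). Then cos ∠UTQ = TU·TQ / (|TU||TQ|), giving 61.917°.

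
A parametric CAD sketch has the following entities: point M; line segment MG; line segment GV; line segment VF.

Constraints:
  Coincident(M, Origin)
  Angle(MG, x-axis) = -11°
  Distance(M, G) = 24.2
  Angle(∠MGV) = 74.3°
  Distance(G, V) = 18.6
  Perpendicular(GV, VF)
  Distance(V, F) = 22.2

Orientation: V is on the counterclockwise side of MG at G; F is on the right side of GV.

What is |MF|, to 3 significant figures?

47.1

∠MGV = 74.3°, so GV runs at -11.0° + (180° − 74.3°) = 94.7° from the x-axis; with |GV| = 18.6, V = G + 18.6·(cos 94.7°, sin 94.7°) = (22.2, 13.9). GV is perpendicular to VF; with |VF| = 22.2 on the right of GV, F = V + 22.2·(0.997, 0.0819) = (44.4, 15.7). Then |MF| = |F − M| = 47.1.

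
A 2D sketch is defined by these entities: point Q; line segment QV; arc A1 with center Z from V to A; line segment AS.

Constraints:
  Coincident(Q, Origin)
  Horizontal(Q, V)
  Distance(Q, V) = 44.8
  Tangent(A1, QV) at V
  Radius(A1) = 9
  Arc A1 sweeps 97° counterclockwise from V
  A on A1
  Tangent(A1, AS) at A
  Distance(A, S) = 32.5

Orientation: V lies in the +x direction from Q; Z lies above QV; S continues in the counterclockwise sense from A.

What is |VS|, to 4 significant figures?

42.65

On A1, V sits at bearing -90° from Z; a 97° counterclockwise sweep puts A at bearing 7°, so A = Z + 9.0·(cos 7°, sin 7°) = (53.73, 10.10). A1 meets AS tangentially, so ZA is at right angles to AS, so AS runs along (−sin 7°, cos 7°); with |AS| = 32.5, S = (49.77, 42.35). Then |VS| = |S − V| = 42.65.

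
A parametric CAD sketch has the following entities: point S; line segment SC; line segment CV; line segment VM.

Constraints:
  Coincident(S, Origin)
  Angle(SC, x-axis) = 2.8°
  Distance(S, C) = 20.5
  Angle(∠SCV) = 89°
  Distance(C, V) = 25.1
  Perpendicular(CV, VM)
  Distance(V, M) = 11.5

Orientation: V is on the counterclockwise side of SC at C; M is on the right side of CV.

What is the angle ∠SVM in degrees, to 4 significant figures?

129.6°

∠SCV = 89.0°, so CV runs at 2.8° + (180° − 89.0°) = 93.80° from the x-axis; with |CV| = 25.1, V = C + 25.1·(cos 93.80°, sin 93.80°) = (18.81, 26.05). The perpendicularity gives VM at right angles to CV; with |VM| = 11.5 on the right of CV, M = V + 11.5·(0.9978, 0.06627) = (30.29, 26.81). Then cos ∠SVM = VS·VM / (|VS||VM|), giving 129.6°.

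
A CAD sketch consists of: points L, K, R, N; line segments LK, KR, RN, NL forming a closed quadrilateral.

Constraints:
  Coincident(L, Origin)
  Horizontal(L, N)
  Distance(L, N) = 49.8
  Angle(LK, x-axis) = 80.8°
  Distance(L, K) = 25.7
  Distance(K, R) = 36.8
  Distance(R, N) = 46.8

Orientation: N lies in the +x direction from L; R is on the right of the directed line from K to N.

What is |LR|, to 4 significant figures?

12.25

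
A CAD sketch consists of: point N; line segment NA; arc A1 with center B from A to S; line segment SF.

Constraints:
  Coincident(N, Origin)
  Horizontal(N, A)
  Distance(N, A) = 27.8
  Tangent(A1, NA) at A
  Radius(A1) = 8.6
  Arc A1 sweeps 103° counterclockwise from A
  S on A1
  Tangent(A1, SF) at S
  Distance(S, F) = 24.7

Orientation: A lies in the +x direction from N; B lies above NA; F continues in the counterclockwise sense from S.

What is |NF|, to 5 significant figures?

46.207

N is at the origin; N and A share the same y with |NA| = 27.8 and A on the +x side, so A = (27.800, 0.0000). The tangent condition forces BA to be normal to NA, so B = A + (0, 8.6) = (27.800, 8.6000). On A1, A sits at bearing -90° from B; a 103° counterclockwise sweep puts S at bearing 13°, so S = B + 8.6·(cos 13°, sin 13°) = (36.180, 10.535). Since A1 is tangent to SF there, BS ⟂ SF, so SF runs along (−sin 13°, cos 13°); with |SF| = 24.7, F = (30.623, 34.602). Then |NF| = |F − N| = 46.207.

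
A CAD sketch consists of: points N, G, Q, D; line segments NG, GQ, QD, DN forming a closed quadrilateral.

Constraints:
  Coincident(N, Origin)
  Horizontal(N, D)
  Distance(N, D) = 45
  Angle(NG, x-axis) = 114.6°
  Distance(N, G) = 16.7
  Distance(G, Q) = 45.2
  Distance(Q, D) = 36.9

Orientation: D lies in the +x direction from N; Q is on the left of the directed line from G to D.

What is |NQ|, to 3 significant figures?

48.6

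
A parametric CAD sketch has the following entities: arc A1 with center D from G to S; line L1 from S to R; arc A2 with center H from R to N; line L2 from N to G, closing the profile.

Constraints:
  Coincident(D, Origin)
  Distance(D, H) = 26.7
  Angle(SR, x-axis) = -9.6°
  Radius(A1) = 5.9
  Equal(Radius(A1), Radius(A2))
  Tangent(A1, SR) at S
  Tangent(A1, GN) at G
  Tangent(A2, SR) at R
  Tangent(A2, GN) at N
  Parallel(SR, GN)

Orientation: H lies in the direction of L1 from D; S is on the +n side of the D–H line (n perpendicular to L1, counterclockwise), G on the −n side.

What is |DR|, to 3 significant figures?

27.3

The slot axis is L1's direction at -9.6°, so u = (cos -9.6°, sin -9.6°) = (0.986, -0.167) and n = (−sin -9.6°, cos -9.6°) = (0.167, 0.986). D is at the origin and H lies 26.7 along u from D, so H = 26.7·u = (26.3, -4.45). Tangency of A1 to both parallel lines with radius 5.9 puts S and G at D ± 5.9·n: S = (0.984, 5.82), G = (-0.984, -5.82). Equal radii place R and N the same way about H: R = H + 5.9·n = (27.3, 1.36), N = H − 5.9·n = (25.3, -10.3). Then |DR| = |R − D| = 27.3.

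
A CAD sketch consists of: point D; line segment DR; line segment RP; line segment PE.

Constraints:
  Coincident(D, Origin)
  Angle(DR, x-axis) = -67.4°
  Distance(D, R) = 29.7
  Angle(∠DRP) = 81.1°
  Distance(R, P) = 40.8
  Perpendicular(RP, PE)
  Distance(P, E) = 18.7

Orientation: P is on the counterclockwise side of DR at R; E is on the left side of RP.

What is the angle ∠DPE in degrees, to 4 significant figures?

50.98°

∠DRP = 81.1°, so RP runs at -67.4° + (180° − 81.1°) = 31.50° from the x-axis; with |RP| = 40.8, P = R + 40.8·(cos 31.50°, sin 31.50°) = (46.20, -6.101). RP ⟂ PE; with |PE| = 18.7 on the left of RP, E = P + 18.7·(-0.5225, 0.8526) = (36.43, 9.843). Then cos ∠DPE = PD·PE / (|PD||PE|), giving 50.98°.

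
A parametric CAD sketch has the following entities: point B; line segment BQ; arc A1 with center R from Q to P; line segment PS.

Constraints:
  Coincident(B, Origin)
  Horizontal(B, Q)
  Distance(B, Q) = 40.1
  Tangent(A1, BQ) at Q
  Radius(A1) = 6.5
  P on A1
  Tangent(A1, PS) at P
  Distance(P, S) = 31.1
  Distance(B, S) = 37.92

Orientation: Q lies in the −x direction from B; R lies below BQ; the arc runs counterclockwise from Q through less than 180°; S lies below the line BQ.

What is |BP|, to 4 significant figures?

45.79

Checks: |RP| = 6.500 ✓; ∠(RP, PS) = 90.00° ✓; |PS| = 31.10 ✓; |BS| = 37.92 ✓.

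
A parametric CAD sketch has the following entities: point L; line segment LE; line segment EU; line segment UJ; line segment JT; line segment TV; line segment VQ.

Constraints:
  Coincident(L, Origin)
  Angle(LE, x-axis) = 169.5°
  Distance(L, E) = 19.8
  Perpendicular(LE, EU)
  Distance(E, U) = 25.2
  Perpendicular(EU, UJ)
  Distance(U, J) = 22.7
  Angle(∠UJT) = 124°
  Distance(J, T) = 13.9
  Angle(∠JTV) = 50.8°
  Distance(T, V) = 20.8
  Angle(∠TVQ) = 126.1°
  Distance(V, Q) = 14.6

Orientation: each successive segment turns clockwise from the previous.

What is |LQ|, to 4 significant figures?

33.12

L is at the origin; LE runs at 169.5° with length 19.8, so E = (-19.47, 3.608). The perpendicularity gives EU at right angles to LE, so EU runs at 79.50°; with |EU| = 25.2, U = (-14.88, 28.39). EU ⟂ UJ, so UJ runs at -10.50°; with |UJ| = 22.7, J = (7.444, 24.25). ∠UJT = 124.0° gives JT at -66.50° from the x-axis; with |JT| = 13.9, T = (12.99, 11.50). ∠JTV = 50.8° gives TV at 164.3° from the x-axis; with |TV| = 20.8, V = (-7.038, 17.13). ∠TVQ = 126.1° gives VQ at 110.4° from the x-axis; with |VQ| = 14.6, Q = (-12.13, 30.82). Then |LQ| = |Q − L| = 33.12.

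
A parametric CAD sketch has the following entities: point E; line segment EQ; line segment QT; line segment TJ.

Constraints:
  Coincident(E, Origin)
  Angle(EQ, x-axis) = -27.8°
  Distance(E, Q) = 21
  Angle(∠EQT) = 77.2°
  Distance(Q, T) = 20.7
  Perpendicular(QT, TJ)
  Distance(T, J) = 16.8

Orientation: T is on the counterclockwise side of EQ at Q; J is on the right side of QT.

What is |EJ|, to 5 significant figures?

40.585

E is at the origin; EQ runs at -27.8° with length 21.0, so Q = 21.0·(cos -27.8°, sin -27.8°) = (18.576, -9.7941). ∠EQT = 77.2°, so QT runs at -27.8° + (180° − 77.2°) = 75.000° from the x-axis; with |QT| = 20.7, T = Q + 20.7·(cos 75.000°, sin 75.000°) = (23.934, 10.201). The perpendicularity gives TJ at right angles to QT; with |TJ| = 16.8 on the right of QT, J = T + 16.8·(0.96593, -0.25882) = (40.161, 5.8524). Then |EJ| = |J − E| = 40.585.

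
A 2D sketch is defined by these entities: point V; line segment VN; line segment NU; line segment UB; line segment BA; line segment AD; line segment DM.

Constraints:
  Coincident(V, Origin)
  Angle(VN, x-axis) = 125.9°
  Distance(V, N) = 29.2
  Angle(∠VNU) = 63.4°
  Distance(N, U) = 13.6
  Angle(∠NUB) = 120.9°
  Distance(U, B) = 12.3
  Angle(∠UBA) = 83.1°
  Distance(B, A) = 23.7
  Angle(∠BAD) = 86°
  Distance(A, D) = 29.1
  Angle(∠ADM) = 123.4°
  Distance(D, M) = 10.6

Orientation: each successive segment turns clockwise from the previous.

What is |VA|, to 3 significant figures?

15.9

V is at the origin; VN runs at 125.9° with length 29.2, so N = (-17.1, 23.7). ∠VNU = 63.4° gives NU at 9.30° from the x-axis; with |NU| = 13.6, U = (-3.70, 25.9). ∠NUB = 120.9° gives UB at -49.8° from the x-axis; with |UB| = 12.3, B = (4.24, 16.5). ∠UBA = 83.1° gives BA at -147° from the x-axis; with |BA| = 23.7, A = (-15.6, 3.44). Then |VA| = |A − V| = 15.9.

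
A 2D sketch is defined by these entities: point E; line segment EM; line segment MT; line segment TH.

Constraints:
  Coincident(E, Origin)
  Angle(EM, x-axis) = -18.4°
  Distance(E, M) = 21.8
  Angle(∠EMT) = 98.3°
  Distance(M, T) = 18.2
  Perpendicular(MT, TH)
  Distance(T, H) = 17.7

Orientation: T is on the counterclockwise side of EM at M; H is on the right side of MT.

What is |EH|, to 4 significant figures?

44.70

∠EMT = 98.3°, so MT runs at -18.4° + (180° − 98.3°) = 63.30° from the x-axis; with |MT| = 18.2, T = M + 18.2·(cos 63.30°, sin 63.30°) = (28.86, 9.378). MT is perpendicular to TH; with |TH| = 17.7 on the right of MT, H = T + 17.7·(0.8934, -0.4493) = (44.68, 1.425). Then |EH| = |H − E| = 44.70.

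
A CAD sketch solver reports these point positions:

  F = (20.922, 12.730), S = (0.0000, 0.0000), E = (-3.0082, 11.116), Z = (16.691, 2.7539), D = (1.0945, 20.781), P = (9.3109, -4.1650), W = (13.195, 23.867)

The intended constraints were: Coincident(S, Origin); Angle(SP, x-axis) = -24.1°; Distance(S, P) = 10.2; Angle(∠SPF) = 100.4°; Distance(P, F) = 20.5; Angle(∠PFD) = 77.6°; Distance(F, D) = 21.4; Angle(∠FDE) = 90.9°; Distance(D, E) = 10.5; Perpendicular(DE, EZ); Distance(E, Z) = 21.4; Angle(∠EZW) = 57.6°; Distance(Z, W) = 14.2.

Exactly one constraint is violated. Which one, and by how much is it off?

Distance(Z, W) = 14.2 — off by 7.20.

S = (0.00, 0.00) ✓; SP at -24.10° ✓; |SP| = 10.20 ✓; ∠SPF = 100.4° ✓; |PF| = 20.50 ✓; ∠PFD = 77.60° ✓; |FD| = 21.40 ✓; ∠FDE = 90.90° ✓; |DE| = 10.50 ✓; ∠(DE, EZ) = 90.00° ✓; |EZ| = 21.40 ✓; ∠EZW = 57.60° ✓; |ZW| = 21.40 ✗.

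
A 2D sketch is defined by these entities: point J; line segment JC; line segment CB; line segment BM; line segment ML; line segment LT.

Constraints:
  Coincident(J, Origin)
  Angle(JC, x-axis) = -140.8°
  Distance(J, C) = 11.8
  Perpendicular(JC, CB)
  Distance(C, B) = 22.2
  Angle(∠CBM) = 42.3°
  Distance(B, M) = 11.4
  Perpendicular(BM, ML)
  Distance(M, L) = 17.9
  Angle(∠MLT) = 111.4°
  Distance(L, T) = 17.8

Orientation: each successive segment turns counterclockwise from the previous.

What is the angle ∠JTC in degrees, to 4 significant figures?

7.972°

J is at the origin; JC runs at -140.8° with length 11.8, so C = (-9.144, -7.458). JC ⟂ CB, so CB runs at -50.80°; with |CB| = 22.2, B = (4.887, -24.66). ∠CBM = 42.3° gives BM at 86.90° from the x-axis; with |BM| = 11.4, M = (5.503, -13.28). BM is perpendicular to ML, so ML runs at 176.9°; with |ML| = 17.9, L = (-12.37, -12.31). ∠MLT = 111.4° gives LT at -114.5° from the x-axis; with |LT| = 17.8, T = (-19.75, -28.51). Then cos ∠JTC = TJ·TC / (|TJ||TC|), giving 7.972°.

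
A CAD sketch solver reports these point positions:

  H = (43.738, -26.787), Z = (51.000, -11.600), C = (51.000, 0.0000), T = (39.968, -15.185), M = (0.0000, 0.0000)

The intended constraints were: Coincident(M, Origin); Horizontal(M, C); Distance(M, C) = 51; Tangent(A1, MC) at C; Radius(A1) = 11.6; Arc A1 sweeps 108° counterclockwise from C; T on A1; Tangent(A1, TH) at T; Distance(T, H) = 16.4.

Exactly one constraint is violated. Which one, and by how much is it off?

Distance(T, H) = 16.4 — off by 4.20.

M = (0.00, 0.00) ✓; M.y = 0.00, C.y = 0.00 ✓; |MC| = 51.00 ✓; ∠(ZC, CM) = 90.00° ✓; |ZC| = 11.60 ✓; bearing(Z→T) − bearing(Z→C) = 108.0° ✓; |ZT| = 11.60 ✓; ∠(ZT, TH) = 90.00° ✓; |TH| = 12.20 ✗.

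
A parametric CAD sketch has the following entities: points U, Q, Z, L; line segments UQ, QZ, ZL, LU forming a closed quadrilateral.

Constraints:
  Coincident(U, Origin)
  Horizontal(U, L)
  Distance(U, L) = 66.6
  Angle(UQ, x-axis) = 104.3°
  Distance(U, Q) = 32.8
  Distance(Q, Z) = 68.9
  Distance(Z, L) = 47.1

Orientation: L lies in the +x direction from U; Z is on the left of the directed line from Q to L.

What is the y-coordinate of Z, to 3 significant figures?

46.5

Checks: |QZ| = 68.90 ✓; |ZL| = 47.10 ✓.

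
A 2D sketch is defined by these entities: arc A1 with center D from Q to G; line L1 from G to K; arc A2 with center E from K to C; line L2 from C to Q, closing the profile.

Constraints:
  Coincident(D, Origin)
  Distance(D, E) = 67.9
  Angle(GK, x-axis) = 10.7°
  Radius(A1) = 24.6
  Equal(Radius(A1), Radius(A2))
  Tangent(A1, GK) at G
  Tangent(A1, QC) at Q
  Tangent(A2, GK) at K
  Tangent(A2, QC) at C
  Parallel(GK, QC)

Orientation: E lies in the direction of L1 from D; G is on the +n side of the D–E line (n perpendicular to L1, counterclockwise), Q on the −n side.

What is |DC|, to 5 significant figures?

72.219

The slot axis is L1's direction at 10.7°, so u = (cos 10.7°, sin 10.7°) = (0.98261, 0.18567) and n = (−sin 10.7°, cos 10.7°) = (-0.18567, 0.98261). D is at the origin and E lies 67.9 along u from D, so E = 67.9·u = (66.719, 12.607). Tangency of A1 to both parallel lines with radius 24.6 puts G and Q at D ± 24.6·n: G = (-4.5674, 24.172), Q = (4.5674, -24.172). Equal radii place K and C the same way about E: K = E + 24.6·n = (62.152, 36.779), C = E − 24.6·n = (71.287, -11.566). Then |DC| = |C − D| = 72.219.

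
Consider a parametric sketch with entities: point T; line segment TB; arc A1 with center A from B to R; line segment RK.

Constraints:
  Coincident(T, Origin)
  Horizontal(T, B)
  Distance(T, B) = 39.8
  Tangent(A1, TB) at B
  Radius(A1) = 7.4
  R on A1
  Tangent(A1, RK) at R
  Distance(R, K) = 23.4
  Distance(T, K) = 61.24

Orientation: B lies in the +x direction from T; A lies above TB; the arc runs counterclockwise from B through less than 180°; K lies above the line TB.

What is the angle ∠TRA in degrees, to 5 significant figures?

27.098°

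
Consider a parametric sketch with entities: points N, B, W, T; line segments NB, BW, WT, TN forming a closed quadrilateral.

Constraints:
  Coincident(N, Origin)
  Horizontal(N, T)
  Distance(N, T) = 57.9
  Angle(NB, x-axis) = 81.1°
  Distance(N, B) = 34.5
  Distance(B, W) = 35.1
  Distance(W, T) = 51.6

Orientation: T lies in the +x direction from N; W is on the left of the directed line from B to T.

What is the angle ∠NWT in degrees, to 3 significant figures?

61.4°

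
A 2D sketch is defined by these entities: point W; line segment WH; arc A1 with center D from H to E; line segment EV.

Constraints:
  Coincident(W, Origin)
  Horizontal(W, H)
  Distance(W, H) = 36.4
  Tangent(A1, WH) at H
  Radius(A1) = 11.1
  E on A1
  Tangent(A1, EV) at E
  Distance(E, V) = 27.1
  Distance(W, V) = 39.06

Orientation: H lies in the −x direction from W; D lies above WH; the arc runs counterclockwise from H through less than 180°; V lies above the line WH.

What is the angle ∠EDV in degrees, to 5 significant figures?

67.726°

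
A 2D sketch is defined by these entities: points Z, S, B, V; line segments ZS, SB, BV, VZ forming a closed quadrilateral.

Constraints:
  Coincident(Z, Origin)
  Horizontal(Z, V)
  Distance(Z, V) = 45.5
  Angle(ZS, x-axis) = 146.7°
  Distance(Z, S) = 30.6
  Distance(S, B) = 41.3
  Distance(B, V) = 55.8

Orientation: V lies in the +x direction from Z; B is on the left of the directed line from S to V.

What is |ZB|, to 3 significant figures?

41.9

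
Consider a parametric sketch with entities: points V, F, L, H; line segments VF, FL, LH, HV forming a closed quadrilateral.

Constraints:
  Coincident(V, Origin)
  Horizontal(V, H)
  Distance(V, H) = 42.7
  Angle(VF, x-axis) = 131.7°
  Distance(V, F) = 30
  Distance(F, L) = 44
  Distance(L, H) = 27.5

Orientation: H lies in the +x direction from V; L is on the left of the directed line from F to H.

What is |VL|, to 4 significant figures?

31.33

Checks: |FL| = 44.00 ✓; |LH| = 27.50 ✓.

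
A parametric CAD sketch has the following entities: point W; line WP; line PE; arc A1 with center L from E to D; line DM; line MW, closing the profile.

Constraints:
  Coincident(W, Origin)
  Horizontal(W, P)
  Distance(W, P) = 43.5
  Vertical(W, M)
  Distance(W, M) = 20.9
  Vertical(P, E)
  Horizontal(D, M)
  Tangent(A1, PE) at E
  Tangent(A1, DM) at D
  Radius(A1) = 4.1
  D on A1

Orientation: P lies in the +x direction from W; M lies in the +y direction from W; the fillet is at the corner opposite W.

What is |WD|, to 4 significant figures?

44.60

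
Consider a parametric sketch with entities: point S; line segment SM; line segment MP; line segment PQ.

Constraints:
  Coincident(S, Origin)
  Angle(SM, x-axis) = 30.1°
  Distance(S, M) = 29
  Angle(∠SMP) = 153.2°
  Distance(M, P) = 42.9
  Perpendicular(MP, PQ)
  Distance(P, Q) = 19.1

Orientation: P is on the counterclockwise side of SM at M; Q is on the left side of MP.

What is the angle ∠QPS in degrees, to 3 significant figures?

79.2°

S is at the origin; SM runs at 30.1° with length 29.0, so M = 29.0·(cos 30.1°, sin 30.1°) = (25.1, 14.5). ∠SMP = 153.2°, so MP runs at 30.1° + (180° − 153.2°) = 56.9° from the x-axis; with |MP| = 42.9, P = M + 42.9·(cos 56.9°, sin 56.9°) = (48.5, 50.5). The perpendicularity gives PQ at right angles to MP; with |PQ| = 19.1 on the left of MP, Q = P + 19.1·(-0.838, 0.546) = (32.5, 60.9). Then cos ∠QPS = PQ·PS / (|PQ||PS|), giving 79.2°.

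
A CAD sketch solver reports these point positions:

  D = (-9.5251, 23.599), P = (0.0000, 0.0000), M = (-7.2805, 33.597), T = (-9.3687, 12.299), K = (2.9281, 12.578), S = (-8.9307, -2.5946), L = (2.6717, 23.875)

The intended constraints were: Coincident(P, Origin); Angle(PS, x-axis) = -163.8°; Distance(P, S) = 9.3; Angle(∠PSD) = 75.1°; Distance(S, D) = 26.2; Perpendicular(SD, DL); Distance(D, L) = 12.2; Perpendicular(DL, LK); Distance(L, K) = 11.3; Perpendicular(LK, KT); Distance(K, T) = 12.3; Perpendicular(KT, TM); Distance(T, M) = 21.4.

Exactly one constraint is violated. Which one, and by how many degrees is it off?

Perpendicular(KT, TM) — off by 6.90°.

P = (0.00, 0.00) ✓; PS at -163.8° ✓; |PS| = 9.300 ✓; ∠PSD = 75.10° ✓; |SD| = 26.20 ✓; ∠(SD, DL) = 90.00° ✓; |DL| = 12.20 ✓; ∠(DL, LK) = 90.00° ✓; |LK| = 11.30 ✓; ∠(LK, KT) = 90.00° ✓; |KT| = 12.30 ✓; ∠(KT, TM) = 96.90° ✗; |TM| = 21.40 ✓.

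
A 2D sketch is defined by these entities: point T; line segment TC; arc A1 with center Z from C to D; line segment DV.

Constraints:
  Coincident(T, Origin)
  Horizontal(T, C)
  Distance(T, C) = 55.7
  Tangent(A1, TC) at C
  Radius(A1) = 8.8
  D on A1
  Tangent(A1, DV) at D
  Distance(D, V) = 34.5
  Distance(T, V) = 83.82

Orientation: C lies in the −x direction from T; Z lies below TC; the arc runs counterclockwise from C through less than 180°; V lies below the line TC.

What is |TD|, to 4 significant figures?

64.44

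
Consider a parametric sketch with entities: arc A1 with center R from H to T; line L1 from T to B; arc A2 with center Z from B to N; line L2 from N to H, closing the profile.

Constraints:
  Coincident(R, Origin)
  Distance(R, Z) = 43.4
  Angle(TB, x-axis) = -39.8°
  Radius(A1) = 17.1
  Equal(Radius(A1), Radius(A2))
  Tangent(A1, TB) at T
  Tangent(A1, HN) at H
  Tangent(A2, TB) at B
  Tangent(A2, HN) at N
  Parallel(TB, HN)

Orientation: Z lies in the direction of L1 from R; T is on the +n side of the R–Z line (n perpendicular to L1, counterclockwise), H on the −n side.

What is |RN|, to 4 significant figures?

46.65

Tangency of A1 to both parallel lines with radius 17.1 puts T and H at R ± 17.1·n: T = (10.95, 13.14), H = (-10.95, -13.14). Equal radii place B and N the same way about Z: B = Z + 17.1·n = (44.29, -14.64), N = Z − 17.1·n = (22.40, -40.92). Then |RN| = |N − R| = 46.65.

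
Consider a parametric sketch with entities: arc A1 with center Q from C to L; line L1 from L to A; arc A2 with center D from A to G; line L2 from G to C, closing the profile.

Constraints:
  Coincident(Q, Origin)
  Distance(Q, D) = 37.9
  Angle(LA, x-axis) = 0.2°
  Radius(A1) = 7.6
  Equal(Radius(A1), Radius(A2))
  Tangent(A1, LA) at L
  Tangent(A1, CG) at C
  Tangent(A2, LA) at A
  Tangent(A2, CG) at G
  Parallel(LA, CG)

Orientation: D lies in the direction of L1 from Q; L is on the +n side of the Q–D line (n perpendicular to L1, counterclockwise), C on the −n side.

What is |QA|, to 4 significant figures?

38.65

The slot axis is L1's direction at 0.2°, so u = (cos 0.2°, sin 0.2°) = (1.000, 0.003491) and n = (−sin 0.2°, cos 0.2°) = (-0.003491, 1.000). Q is at the origin and D lies 37.9 along u from Q, so D = 37.9·u = (37.90, 0.1323). Tangency of A1 to both parallel lines with radius 7.6 puts L and C at Q ± 7.6·n: L = (-0.02653, 7.600), C = (0.02653, -7.600). Equal radii place A and G the same way about D: A = D + 7.6·n = (37.87, 7.732), G = D − 7.6·n = (37.93, -7.468). Then |QA| = |A − Q| = 38.65.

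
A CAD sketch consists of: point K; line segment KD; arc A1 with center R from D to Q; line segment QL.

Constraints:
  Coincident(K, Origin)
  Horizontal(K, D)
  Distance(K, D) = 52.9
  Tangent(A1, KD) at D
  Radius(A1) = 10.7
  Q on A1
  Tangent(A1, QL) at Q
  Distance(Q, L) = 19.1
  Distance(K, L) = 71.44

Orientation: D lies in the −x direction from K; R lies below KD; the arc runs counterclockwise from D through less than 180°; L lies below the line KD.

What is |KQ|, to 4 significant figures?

64.27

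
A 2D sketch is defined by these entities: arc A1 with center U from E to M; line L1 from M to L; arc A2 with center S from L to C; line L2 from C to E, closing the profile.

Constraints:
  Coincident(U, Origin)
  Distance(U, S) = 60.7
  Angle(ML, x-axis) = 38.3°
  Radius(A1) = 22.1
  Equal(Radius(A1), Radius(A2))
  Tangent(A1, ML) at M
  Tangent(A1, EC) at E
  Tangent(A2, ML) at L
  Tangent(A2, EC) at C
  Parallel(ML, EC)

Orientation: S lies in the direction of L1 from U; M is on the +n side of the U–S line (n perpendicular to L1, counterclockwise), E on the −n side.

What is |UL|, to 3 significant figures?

64.6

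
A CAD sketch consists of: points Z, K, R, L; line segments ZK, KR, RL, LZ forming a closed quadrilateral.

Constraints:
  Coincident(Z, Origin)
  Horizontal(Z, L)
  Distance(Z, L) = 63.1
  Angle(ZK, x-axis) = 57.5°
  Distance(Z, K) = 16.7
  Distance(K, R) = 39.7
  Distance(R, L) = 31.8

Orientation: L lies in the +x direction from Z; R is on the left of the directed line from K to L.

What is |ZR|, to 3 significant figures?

53.8

Z is at the origin; ZL is horizontal with |ZL| = 63.1 and L in +x, so L = (63.1, 0). ZK runs at 57.5° with |ZK| = 16.7, so K = (8.97, 14.1). R is determined by |KR| = 39.7 and |RL| = 31.8 together: it lies at the intersection of circle(K, 39.7) and circle(L, 31.8). With |KL| = 55.9, the foot of the radical line on KL is 33.0 from K and the perpendicular offset is √(39.7² − 33.0²) = 22.0. Taking the left-of-KL solution: R = (46.5, 27.1).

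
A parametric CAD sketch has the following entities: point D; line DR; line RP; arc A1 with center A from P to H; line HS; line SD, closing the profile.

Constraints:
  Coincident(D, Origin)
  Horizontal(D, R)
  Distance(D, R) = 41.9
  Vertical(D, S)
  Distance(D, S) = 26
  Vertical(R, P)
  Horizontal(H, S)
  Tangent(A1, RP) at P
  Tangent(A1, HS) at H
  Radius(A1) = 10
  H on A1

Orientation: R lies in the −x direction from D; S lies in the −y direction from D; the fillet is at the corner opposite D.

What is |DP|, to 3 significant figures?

44.9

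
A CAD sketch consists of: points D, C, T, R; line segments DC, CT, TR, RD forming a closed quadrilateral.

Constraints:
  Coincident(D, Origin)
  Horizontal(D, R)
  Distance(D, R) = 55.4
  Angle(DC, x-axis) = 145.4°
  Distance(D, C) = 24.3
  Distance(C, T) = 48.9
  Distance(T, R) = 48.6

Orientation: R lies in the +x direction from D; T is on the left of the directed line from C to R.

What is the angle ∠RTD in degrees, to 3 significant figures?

73.9°

D is at the origin; DR is horizontal with |DR| = 55.4 and R in +x, so R = (55.4, 0). DC runs at 145.4° with |DC| = 24.3, so C = (-20.0, 13.8). T is determined by |CT| = 48.9 and |TR| = 48.6 together: it lies at the intersection of circle(C, 48.9) and circle(R, 48.6). With |CR| = 76.7, the foot of the radical line on CR is 38.5 from C and the perpendicular offset is √(48.9² − 38.5²) = 30.1. Taking the left-of-CR solution: T = (23.3, 36.5).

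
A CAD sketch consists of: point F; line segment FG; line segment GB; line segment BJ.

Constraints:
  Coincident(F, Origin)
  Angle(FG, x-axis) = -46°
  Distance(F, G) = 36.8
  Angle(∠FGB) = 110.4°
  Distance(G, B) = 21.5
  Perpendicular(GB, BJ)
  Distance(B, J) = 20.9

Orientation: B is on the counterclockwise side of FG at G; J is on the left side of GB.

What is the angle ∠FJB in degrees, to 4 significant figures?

111.6°

∠FGB = 110.4°, so GB runs at -46.0° + (180° − 110.4°) = 23.60° from the x-axis; with |GB| = 21.5, B = G + 21.5·(cos 23.60°, sin 23.60°) = (45.27, -17.86). The perpendicularity gives BJ at right angles to GB; with |BJ| = 20.9 on the left of GB, J = B + 20.9·(-0.4003, 0.9164) = (36.90, 1.288). Then cos ∠FJB = JF·JB / (|JF||JB|), giving 111.6°.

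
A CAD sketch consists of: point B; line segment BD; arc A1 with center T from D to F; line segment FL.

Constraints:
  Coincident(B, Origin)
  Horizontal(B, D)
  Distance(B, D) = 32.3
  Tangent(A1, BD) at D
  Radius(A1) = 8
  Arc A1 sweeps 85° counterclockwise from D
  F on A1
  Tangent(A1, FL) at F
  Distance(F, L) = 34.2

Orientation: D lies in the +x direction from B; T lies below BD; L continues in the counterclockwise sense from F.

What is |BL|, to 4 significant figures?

46.56

On A1, D sits at bearing 90° from T; an 85° counterclockwise sweep puts F at bearing 175°, so F = T + 8.0·(cos 175°, sin 175°) = (24.33, -7.303). Since A1 is tangent to FL there, TF ⟂ FL, so FL runs along (−sin 175°, cos 175°); with |FL| = 34.2, L = (21.35, -41.37). Then |BL| = |L − B| = 46.56.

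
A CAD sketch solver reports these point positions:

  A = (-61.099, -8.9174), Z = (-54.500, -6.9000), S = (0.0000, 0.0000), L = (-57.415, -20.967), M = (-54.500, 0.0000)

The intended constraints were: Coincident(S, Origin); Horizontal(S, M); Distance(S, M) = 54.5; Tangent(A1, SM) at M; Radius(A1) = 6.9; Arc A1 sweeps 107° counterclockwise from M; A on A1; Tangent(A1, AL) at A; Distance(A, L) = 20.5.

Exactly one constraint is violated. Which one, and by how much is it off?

Distance(A, L) = 20.5 — off by 7.90.

S = (0.00, 0.00) ✓; S.y = 0.00, M.y = 0.00 ✓; |SM| = 54.50 ✓; ∠(ZM, MS) = 90.00° ✓; |ZM| = 6.900 ✓; bearing(Z→A) − bearing(Z→M) = 107.0° ✓; |ZA| = 6.900 ✓; ∠(ZA, AL) = 90.00° ✓; |AL| = 12.60 ✗.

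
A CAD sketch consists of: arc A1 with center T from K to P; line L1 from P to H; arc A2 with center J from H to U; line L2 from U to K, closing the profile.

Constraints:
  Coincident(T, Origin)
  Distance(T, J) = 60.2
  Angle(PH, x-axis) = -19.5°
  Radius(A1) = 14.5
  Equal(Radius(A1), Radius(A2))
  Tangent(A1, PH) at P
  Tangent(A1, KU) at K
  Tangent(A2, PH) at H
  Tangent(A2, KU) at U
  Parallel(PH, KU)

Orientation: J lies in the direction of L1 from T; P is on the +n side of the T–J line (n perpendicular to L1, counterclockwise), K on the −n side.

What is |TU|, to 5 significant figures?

61.922

The slot axis is L1's direction at -19.5°, so u = (cos -19.5°, sin -19.5°) = (0.94264, -0.33381) and n = (−sin -19.5°, cos -19.5°) = (0.33381, 0.94264). T is at the origin and J lies 60.2 along u from T, so J = 60.2·u = (56.747, -20.095). Tangency of A1 to both parallel lines with radius 14.5 puts P and K at T ± 14.5·n: P = (4.8402, 13.668), K = (-4.8402, -13.668). Equal radii place H and U the same way about J: H = J + 14.5·n = (61.587, -6.4269), U = J − 14.5·n = (51.907, -33.763). Then |TU| = |U − T| = 61.922.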